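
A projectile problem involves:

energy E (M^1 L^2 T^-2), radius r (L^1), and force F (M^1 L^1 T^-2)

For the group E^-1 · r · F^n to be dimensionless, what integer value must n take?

1

Balance the M exponent: (1)·n from F, plus −(1) + (0) = -1 from the rest, must sum to zero.
n − 1 = 0, so n = 1.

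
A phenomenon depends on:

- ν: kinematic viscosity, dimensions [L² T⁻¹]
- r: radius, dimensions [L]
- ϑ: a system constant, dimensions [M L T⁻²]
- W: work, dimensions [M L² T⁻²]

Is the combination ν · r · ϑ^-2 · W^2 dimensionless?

no

Sum the exponent of each base dimension across the product:
  M: [ν]_M + [r]_M − 2·[ϑ]_M + 2·[W]_M = (0) + (0) − 2·(1) + 2·(1) = 0
  L: [ν]_L + [r]_L − 2·[ϑ]_L + 2·[W]_L = (2) + (1) − 2·(1) + 2·(2) = 5
  T: [ν]_T + [r]_T − 2·[ϑ]_T + 2·[W]_T = (-1) + (0) − 2·(-2) + 2·(-2) = -1
Net dimensions [L⁵ T⁻¹] ≠ [1] — not dimensionless.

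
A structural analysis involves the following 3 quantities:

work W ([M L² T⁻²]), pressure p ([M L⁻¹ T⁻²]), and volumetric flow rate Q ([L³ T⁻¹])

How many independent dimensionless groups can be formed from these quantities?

There are 3 variables and 3 base dimensions (M, L, T).
The dimension matrix has rank 3.
Independent dimensionless groups: 3 − 3 = 0.

0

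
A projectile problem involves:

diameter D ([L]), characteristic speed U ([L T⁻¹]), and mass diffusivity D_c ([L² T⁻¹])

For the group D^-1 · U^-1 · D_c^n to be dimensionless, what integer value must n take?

Balance the L exponent: (2)·n from D_c, plus −(1) − (1) = -2 from the rest, must sum to zero.
2n − 2 = 0, so n = 1.

1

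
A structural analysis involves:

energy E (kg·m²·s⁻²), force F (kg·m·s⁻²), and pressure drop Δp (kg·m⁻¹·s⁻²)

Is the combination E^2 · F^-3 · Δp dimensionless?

yes

Sum the exponent of each base dimension across the product:
  M: 2·[E]_M − 3·[F]_M + [Δp]_M = 2·(1) − 3·(1) + (1) = 0
  L: 2·[E]_L − 3·[F]_L + [Δp]_L = 2·(2) − 3·(1) + (-1) = 0
  T: 2·[E]_T − 3·[F]_T + [Δp]_T = 2·(-2) − 3·(-2) + (-2) = 0
All base exponents vanish — dimensionless.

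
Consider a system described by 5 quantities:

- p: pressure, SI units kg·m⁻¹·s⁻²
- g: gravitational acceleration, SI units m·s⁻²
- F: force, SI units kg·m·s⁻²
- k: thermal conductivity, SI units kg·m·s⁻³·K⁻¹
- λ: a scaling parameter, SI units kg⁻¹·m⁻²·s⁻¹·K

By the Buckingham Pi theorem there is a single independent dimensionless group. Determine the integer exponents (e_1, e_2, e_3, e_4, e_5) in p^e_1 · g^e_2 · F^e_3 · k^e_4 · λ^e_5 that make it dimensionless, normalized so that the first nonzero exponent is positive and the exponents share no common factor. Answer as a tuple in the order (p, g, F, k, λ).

M: e_1·(1) + e_2·(0) + e_3·(1) + e_4·(1) + e_5·(-1) = 0
L: e_1·(-1) + e_2·(1) + e_3·(1) + e_4·(1) + e_5·(-2) = 0
T: e_1·(-2) + e_2·(-2) + e_3·(-2) + e_4·(-3) + e_5·(-1) = 0
Θ: e_1·(0) + e_2·(0) + e_3·(0) + e_4·(-1) + e_5·(1) = 0
Solving this homogeneous linear system for the smallest-integer solution (first nonzero entry positive) gives (3, 4, -3, -2, -2).

(3, 4, -3, -2, -2)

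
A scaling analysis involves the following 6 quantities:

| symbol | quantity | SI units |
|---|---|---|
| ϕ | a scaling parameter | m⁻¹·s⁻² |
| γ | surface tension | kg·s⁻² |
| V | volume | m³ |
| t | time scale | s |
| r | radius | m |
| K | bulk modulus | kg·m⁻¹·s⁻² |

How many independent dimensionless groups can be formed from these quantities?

3

There are 6 variables and 3 base dimensions (M, L, T).
The dimension matrix has rank 3.
Independent dimensionless groups: 6 − 3 = 3.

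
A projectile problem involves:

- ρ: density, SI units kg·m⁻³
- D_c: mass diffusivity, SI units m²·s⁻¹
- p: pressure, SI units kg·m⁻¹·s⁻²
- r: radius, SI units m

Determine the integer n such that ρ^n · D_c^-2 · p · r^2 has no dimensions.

-1

Balance the M exponent: (1)·n from ρ, plus −2·(0) + (1) + 2·(0) = 1 from the rest, must sum to zero.
n + 1 = 0, so n = -1.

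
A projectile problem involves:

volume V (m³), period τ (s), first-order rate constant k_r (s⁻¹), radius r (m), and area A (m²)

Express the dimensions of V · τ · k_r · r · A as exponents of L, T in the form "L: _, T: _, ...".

Collect each base-dimension exponent across the product:
  L: (3) + (0) + (0) + (1) + (2) = 6
  T: (0) + (1) + (-1) + (0) + (0) = 0
So the dimensions are [L⁶].

L: 6, T: 0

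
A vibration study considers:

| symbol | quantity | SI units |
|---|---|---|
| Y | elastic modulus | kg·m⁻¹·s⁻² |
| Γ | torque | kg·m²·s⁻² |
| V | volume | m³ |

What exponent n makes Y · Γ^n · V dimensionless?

Balance the M exponent: (1)·n from Γ, plus (1) + (0) = 1 from the rest, must sum to zero.
n + 1 = 0, so n = -1.

-1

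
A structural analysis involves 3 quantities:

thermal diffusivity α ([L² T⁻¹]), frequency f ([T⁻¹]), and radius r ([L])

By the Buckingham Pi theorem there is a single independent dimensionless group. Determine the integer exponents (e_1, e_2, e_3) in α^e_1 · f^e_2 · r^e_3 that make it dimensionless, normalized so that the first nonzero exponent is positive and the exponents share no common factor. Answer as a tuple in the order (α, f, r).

L: e_1·(2) + e_2·(0) + e_3·(1) = 0
T: e_1·(-1) + e_2·(-1) + e_3·(0) = 0
Solving this homogeneous linear system for the smallest-integer solution (first nonzero entry positive) gives (1, -1, -2).

(1, -1, -2)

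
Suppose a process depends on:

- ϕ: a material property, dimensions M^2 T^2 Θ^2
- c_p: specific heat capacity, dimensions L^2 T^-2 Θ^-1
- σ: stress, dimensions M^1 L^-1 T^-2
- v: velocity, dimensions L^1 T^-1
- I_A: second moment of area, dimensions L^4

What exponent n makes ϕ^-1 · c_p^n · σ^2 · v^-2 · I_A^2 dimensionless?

-2

Balance the L exponent: (2)·n from c_p, plus −(0) + 2·(-1) − 2·(1) + 2·(4) = 4 from the rest, must sum to zero.
2n + 4 = 0, so n = -2.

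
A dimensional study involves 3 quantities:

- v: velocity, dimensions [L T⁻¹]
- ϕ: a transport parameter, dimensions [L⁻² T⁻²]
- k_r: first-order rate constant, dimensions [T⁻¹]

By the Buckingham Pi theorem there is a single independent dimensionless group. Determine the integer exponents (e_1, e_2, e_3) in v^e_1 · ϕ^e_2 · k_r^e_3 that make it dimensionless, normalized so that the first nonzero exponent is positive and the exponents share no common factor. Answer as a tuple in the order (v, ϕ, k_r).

L: e_1·(1) + e_2·(-2) + e_3·(0) = 0
T: e_1·(-1) + e_2·(-2) + e_3·(-1) = 0
Solving this homogeneous linear system for the smallest-integer solution (first nonzero entry positive) gives (2, 1, -4).

(2, 1, -4)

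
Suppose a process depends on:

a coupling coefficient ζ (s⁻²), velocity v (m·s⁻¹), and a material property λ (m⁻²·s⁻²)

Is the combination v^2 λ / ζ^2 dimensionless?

yes

Sum the exponent of each base dimension across the product:
  L: −2·[ζ]_L + 2·[v]_L + [λ]_L = −2·(0) + 2·(1) + (-2) = 0
  T: −2·[ζ]_T + 2·[v]_T + [λ]_T = −2·(-2) + 2·(-1) + (-2) = 0
All base exponents vanish — dimensionless.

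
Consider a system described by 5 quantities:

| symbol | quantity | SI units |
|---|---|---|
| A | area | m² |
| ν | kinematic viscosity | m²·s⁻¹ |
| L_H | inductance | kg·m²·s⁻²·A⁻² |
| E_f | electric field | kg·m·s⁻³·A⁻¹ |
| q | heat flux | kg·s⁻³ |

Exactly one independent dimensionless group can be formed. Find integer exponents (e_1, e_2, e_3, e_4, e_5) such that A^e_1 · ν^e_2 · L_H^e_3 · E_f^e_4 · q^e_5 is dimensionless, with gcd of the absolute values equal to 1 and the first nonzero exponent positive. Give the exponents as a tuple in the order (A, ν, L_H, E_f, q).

M: e_1·(0) + e_2·(0) + e_3·(1) + e_4·(1) + e_5·(1) = 0
L: e_1·(2) + e_2·(2) + e_3·(2) + e_4·(1) + e_5·(0) = 0
T: e_1·(0) + e_2·(-1) + e_3·(-2) + e_4·(-3) + e_5·(-3) = 0
I: e_1·(0) + e_2·(0) + e_3·(-2) + e_4·(-1) + e_5·(0) = 0
Solving this homogeneous linear system for the smallest-integer solution (first nonzero entry positive) gives (1, -1, -1, 2, -1).

(1, -1, -1, 2, -1)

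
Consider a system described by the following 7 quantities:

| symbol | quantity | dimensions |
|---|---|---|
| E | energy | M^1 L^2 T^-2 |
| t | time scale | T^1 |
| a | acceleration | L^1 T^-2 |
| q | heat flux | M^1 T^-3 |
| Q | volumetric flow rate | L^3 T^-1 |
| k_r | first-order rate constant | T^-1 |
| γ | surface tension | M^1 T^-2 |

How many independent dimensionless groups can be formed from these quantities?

There are 7 variables and 3 base dimensions (M, L, T).
The dimension matrix has rank 3.
Independent dimensionless groups: 7 − 3 = 4.

4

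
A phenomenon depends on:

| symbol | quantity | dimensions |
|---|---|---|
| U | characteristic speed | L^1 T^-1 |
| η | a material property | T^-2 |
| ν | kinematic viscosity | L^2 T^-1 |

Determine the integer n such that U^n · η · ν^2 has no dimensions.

Balance the L exponent: (1)·n from U, plus (0) + 2·(2) = 4 from the rest, must sum to zero.
n + 4 = 0, so n = -4.

-4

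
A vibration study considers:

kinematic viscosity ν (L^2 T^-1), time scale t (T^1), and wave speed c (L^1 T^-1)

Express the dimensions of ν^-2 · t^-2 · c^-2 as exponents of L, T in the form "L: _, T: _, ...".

Collect each base-dimension exponent across the product:
  L: −2·(2) − 2·(0) − 2·(1) = -6
  T: −2·(-1) − 2·(1) − 2·(-1) = 2
So the dimensions are [L⁻⁶ T²].

L: -6, T: 2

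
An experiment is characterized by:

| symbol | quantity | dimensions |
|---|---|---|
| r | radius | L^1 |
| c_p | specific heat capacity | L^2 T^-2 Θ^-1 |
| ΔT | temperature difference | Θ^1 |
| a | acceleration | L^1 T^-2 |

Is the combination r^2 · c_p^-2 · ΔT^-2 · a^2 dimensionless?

Sum the exponent of each base dimension across the product:
  M: 2·[r]_M − 2·[c_p]_M − 2·[ΔT]_M + 2·[a]_M = 2·(0) − 2·(0) − 2·(0) + 2·(0) = 0
  L: 2·[r]_L − 2·[c_p]_L − 2·[ΔT]_L + 2·[a]_L = 2·(1) − 2·(2) − 2·(0) + 2·(1) = 0
  T: 2·[r]_T − 2·[c_p]_T − 2·[ΔT]_T + 2·[a]_T = 2·(0) − 2·(-2) − 2·(0) + 2·(-2) = 0
  Θ: 2·[r]_Θ − 2·[c_p]_Θ − 2·[ΔT]_Θ + 2·[a]_Θ = 2·(0) − 2·(-1) − 2·(1) + 2·(0) = 0
  N: 2·[r]_N − 2·[c_p]_N − 2·[ΔT]_N + 2·[a]_N = 2·(0) − 2·(0) − 2·(0) + 2·(0) = 0
All base exponents vanish — dimensionless.

yes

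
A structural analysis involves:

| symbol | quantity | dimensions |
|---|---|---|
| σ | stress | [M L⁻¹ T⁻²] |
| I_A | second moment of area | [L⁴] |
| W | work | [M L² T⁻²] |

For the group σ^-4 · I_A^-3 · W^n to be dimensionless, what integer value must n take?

Balance the M exponent: (1)·n from W, plus −4·(1) − 3·(0) = -4 from the rest, must sum to zero.
n − 4 = 0, so n = 4.

4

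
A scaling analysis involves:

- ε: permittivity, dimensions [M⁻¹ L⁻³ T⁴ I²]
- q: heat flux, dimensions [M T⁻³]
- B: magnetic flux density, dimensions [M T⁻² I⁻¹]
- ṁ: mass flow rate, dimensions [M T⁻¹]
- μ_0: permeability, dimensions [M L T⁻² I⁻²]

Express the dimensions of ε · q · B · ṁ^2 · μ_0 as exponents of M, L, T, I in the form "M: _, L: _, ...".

M: 4, L: -2, T: -5, I: -1

Collect each base-dimension exponent across the product:
  M: (-1) + (1) + (1) + 2·(1) + (1) = 4
  L: (-3) + (0) + (0) + 2·(0) + (1) = -2
  T: (4) + (-3) + (-2) + 2·(-1) + (-2) = -5
  I: (2) + (0) + (-1) + 2·(0) + (-2) = -1
So the dimensions are [M⁴ L⁻² T⁻⁵ I⁻¹].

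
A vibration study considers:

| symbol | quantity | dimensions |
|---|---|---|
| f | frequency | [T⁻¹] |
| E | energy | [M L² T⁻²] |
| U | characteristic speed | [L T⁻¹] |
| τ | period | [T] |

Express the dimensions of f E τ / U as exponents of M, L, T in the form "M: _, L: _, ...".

M: 1, L: 1, T: -1

Collect each base-dimension exponent across the product:
  M: (0) + (1) − (0) + (0) = 1
  L: (0) + (2) − (1) + (0) = 1
  T: (-1) + (-2) − (-1) + (1) = -1
So the dimensions are [M L T⁻¹].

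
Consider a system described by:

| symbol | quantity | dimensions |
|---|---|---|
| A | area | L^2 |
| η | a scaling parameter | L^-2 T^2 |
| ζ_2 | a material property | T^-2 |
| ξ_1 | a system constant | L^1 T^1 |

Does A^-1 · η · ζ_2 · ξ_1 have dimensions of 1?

Sum the exponent of each base dimension across the product:
  L: −[A]_L + [η]_L + [ζ_2]_L + [ξ_1]_L = −(2) + (-2) + (0) + (1) = -3
  T: −[A]_T + [η]_T + [ζ_2]_T + [ξ_1]_T = −(0) + (2) + (-2) + (1) = 1
Net dimensions [L⁻³ T] ≠ [1] — not dimensionless.

no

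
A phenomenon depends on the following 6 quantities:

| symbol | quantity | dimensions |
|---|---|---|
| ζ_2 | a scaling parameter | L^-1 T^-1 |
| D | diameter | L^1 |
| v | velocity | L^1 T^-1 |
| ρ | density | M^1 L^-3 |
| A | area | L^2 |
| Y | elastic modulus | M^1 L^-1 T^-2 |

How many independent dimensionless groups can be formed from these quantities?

There are 6 variables and 3 base dimensions (M, L, T).
The dimension matrix has rank 3.
Independent dimensionless groups: 6 − 3 = 3.

3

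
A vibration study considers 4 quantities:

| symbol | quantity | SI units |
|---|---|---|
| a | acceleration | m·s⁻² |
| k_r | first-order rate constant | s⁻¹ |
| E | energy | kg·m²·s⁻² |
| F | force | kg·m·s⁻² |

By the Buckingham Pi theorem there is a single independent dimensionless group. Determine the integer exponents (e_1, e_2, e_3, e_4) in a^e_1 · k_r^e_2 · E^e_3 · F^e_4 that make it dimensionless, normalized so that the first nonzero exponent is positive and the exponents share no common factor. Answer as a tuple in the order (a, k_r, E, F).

M: e_1·(0) + e_2·(0) + e_3·(1) + e_4·(1) = 0
L: e_1·(1) + e_2·(0) + e_3·(2) + e_4·(1) = 0
T: e_1·(-2) + e_2·(-1) + e_3·(-2) + e_4·(-2) = 0
Solving this homogeneous linear system for the smallest-integer solution (first nonzero entry positive) gives (1, -2, -1, 1).

(1, -2, -1, 1)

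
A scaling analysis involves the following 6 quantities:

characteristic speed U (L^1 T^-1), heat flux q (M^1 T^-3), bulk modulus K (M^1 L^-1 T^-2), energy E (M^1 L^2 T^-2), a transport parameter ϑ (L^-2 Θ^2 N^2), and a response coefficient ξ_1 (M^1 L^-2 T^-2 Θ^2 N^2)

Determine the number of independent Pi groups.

There are 6 variables and 5 base dimensions (M, L, T, Θ, N).
The dimension matrix has rank 4 (less than 5: the dimension vectors are linearly dependent).
Independent dimensionless groups: 6 − 4 = 2.

2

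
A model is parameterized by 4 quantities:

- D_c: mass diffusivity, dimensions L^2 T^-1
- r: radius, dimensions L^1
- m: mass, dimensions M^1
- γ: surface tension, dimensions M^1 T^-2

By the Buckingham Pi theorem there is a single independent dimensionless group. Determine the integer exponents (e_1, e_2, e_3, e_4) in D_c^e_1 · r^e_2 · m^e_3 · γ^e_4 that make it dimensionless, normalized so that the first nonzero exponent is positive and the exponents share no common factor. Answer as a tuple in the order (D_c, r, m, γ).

(2, -4, 1, -1)

M: e_1·(0) + e_2·(0) + e_3·(1) + e_4·(1) = 0
L: e_1·(2) + e_2·(1) + e_3·(0) + e_4·(0) = 0
T: e_1·(-1) + e_2·(0) + e_3·(0) + e_4·(-2) = 0
Solving this homogeneous linear system for the smallest-integer solution (first nonzero entry positive) gives (2, -4, 1, -1).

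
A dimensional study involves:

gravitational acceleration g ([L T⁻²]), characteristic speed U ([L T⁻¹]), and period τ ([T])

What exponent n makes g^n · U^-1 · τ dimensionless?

1

Balance the L exponent: (1)·n from g, plus −(1) + (0) = -1 from the rest, must sum to zero.
n − 1 = 0, so n = 1.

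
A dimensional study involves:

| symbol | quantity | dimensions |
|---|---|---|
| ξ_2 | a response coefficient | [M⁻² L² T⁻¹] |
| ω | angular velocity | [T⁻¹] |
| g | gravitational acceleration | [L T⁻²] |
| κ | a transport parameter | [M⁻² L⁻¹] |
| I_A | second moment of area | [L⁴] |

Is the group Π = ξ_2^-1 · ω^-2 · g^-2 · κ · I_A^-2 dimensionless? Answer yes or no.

no

Sum the exponent of each base dimension across the product:
  M: −[ξ_2]_M − 2·[ω]_M − 2·[g]_M + [κ]_M − 2·[I_A]_M = −(-2) − 2·(0) − 2·(0) + (-2) − 2·(0) = 0
  L: −[ξ_2]_L − 2·[ω]_L − 2·[g]_L + [κ]_L − 2·[I_A]_L = −(2) − 2·(0) − 2·(1) + (-1) − 2·(4) = -13
  T: −[ξ_2]_T − 2·[ω]_T − 2·[g]_T + [κ]_T − 2·[I_A]_T = −(-1) − 2·(-1) − 2·(-2) + (0) − 2·(0) = 7
Net dimensions [L⁻¹³ T⁷] ≠ [1] — not dimensionless.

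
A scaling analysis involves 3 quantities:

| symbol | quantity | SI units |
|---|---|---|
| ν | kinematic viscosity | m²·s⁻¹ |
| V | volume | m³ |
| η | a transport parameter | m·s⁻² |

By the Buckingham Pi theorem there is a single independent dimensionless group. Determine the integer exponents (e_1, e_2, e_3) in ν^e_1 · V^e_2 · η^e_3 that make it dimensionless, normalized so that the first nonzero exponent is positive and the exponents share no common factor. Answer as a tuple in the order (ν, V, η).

(2, -1, -1)

L: e_1·(2) + e_2·(3) + e_3·(1) = 0
T: e_1·(-1) + e_2·(0) + e_3·(-2) = 0
Solving this homogeneous linear system for the smallest-integer solution (first nonzero entry positive) gives (2, -1, -1).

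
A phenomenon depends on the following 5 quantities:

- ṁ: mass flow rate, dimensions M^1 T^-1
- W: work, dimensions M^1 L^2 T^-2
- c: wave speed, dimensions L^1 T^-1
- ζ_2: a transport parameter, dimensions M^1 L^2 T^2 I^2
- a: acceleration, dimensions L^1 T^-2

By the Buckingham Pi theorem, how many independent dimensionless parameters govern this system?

1

There are 5 variables and 4 base dimensions (M, L, T, I).
The dimension matrix has rank 4.
Independent dimensionless groups: 5 − 4 = 1.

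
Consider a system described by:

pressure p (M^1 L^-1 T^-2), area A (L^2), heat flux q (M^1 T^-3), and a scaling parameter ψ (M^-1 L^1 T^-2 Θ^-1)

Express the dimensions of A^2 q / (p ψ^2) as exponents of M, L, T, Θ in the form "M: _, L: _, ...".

Collect each base-dimension exponent across the product:
  M: −(1) + 2·(0) + (1) − 2·(-1) = 2
  L: −(-1) + 2·(2) + (0) − 2·(1) = 3
  T: −(-2) + 2·(0) + (-3) − 2·(-2) = 3
  Θ: −(0) + 2·(0) + (0) − 2·(-1) = 2
So the dimensions are [M² L³ T³ Θ²].

M: 2, L: 3, T: 3, Θ: 2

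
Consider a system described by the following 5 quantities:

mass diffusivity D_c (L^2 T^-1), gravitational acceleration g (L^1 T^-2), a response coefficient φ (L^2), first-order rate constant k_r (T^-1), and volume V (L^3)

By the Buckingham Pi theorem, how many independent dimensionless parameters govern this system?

3

There are 5 variables and 2 base dimensions (L, T).
The dimension matrix has rank 2.
Independent dimensionless groups: 5 − 2 = 3.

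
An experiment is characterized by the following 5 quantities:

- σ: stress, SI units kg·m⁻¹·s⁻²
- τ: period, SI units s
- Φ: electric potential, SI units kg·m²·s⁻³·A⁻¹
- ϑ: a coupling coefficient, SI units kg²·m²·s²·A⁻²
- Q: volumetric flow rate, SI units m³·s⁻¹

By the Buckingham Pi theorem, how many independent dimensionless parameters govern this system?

1

There are 5 variables and 4 base dimensions (M, L, T, I).
The dimension matrix has rank 4.
Independent dimensionless groups: 5 − 4 = 1.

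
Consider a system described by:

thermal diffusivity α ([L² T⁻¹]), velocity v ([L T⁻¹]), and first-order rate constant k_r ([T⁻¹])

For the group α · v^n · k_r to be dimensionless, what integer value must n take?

Balance the L exponent: (1)·n from v, plus (2) + (0) = 2 from the rest, must sum to zero.
n + 2 = 0, so n = -2.

-2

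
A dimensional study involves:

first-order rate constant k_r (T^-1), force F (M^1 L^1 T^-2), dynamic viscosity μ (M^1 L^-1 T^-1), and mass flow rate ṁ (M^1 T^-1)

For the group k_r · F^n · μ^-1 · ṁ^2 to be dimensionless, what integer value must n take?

-1

Balance the M exponent: (1)·n from F, plus (0) − (1) + 2·(1) = 1 from the rest, must sum to zero.
n + 1 = 0, so n = -1.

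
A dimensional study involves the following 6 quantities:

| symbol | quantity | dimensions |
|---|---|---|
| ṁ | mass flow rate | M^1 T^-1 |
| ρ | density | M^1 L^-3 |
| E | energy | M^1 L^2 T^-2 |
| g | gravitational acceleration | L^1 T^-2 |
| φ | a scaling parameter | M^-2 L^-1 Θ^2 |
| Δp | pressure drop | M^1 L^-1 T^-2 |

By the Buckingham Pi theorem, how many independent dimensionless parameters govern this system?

There are 6 variables and 4 base dimensions (M, L, T, Θ).
The dimension matrix has rank 4.
Independent dimensionless groups: 6 − 4 = 2.

2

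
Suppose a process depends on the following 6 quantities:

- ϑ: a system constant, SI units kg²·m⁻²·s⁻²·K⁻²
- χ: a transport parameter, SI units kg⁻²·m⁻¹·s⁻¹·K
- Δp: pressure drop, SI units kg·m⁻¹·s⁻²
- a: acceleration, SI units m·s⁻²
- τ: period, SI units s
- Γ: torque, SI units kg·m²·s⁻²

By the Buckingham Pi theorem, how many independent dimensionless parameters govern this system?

2

There are 6 variables and 4 base dimensions (M, L, T, Θ).
The dimension matrix has rank 4.
Independent dimensionless groups: 6 − 4 = 2.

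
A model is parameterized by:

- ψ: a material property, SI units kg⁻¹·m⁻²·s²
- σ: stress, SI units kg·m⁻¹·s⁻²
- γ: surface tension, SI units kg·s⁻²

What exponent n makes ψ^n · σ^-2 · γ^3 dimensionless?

Balance the M exponent: (-1)·n from ψ, plus −2·(1) + 3·(1) = 1 from the rest, must sum to zero.
−n + 1 = 0, so n = 1.

1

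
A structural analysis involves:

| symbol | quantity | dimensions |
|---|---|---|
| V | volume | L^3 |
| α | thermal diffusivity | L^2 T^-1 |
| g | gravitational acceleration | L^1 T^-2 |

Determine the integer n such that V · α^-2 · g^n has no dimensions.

1

Balance the L exponent: (1)·n from g, plus (3) − 2·(2) = -1 from the rest, must sum to zero.
n − 1 = 0, so n = 1.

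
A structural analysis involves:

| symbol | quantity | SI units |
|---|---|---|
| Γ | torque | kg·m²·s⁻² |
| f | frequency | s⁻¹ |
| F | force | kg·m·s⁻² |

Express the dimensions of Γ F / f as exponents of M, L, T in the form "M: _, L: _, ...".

Collect each base-dimension exponent across the product:
  M: (1) − (0) + (1) = 2
  L: (2) − (0) + (1) = 3
  T: (-2) − (-1) + (-2) = -3
So the dimensions are [M² L³ T⁻³].

M: 2, L: 3, T: -3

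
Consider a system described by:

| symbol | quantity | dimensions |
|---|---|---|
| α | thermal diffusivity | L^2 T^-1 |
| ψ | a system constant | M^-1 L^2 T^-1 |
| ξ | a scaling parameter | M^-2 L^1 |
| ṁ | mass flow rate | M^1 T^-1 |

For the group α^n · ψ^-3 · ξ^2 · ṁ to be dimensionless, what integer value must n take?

2

Balance the L exponent: (2)·n from α, plus −3·(2) + 2·(1) + (0) = -4 from the rest, must sum to zero.
2n − 4 = 0, so n = 2.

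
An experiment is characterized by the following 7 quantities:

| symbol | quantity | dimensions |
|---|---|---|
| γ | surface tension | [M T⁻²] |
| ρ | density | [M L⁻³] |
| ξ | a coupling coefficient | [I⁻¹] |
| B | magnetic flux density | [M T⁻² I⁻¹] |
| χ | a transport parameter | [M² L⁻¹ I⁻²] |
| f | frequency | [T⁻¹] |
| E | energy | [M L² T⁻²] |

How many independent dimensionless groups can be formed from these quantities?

3

There are 7 variables and 4 base dimensions (M, L, T, I).
The dimension matrix has rank 4.
Independent dimensionless groups: 7 − 4 = 3.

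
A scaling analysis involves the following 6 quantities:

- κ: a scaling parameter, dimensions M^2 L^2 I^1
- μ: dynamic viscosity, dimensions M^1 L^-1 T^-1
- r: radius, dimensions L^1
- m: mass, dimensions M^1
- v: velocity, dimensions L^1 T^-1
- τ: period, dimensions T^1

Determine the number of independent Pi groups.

2

There are 6 variables and 4 base dimensions (M, L, T, I).
The dimension matrix has rank 4.
Independent dimensionless groups: 6 − 4 = 2.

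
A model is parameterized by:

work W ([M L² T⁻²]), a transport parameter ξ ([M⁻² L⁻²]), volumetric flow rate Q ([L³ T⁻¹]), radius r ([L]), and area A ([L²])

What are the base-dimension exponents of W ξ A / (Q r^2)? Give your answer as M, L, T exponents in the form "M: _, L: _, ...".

M: -1, L: -3, T: -1

Collect each base-dimension exponent across the product:
  M: (1) + (-2) − (0) − 2·(0) + (0) = -1
  L: (2) + (-2) − (3) − 2·(1) + (2) = -3
  T: (-2) + (0) − (-1) − 2·(0) + (0) = -1
So the dimensions are [M⁻¹ L⁻³ T⁻¹].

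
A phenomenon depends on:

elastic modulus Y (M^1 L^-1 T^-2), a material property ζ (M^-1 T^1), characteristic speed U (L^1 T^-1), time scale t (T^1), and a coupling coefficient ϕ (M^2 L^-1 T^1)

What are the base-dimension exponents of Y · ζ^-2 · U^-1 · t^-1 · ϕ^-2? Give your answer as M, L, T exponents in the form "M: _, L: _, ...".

M: -1, L: 0, T: -6

Collect each base-dimension exponent across the product:
  M: (1) − 2·(-1) − (0) − (0) − 2·(2) = -1
  L: (-1) − 2·(0) − (1) − (0) − 2·(-1) = 0
  T: (-2) − 2·(1) − (-1) − (1) − 2·(1) = -6
So the dimensions are [M⁻¹ T⁻⁶].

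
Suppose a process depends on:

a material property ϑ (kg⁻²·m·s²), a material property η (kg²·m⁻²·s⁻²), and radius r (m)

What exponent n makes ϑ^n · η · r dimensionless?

Balance the M exponent: (-2)·n from ϑ, plus (2) + (0) = 2 from the rest, must sum to zero.
-2n + 2 = 0, so n = 1.

1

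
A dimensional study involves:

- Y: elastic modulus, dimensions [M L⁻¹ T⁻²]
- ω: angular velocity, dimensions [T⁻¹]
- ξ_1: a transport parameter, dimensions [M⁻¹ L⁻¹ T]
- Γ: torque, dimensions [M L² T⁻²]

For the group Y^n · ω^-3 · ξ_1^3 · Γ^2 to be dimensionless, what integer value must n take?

1

Balance the M exponent: (1)·n from Y, plus −3·(0) + 3·(-1) + 2·(1) = -1 from the rest, must sum to zero.
n − 1 = 0, so n = 1.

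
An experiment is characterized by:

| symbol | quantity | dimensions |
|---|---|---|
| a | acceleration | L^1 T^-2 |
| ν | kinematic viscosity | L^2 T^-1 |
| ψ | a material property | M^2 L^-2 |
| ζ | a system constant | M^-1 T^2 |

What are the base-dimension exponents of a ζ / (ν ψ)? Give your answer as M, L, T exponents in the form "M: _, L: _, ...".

Collect each base-dimension exponent across the product:
  M: (0) − (0) − (2) + (-1) = -3
  L: (1) − (2) − (-2) + (0) = 1
  T: (-2) − (-1) − (0) + (2) = 1
So the dimensions are [M⁻³ L T].

M: -3, L: 1, T: 1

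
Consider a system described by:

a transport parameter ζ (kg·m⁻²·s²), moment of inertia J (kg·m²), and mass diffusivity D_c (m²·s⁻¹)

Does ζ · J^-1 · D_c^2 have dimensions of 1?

yes

Sum the exponent of each base dimension across the product:
  M: [ζ]_M − [J]_M + 2·[D_c]_M = (1) − (1) + 2·(0) = 0
  L: [ζ]_L − [J]_L + 2·[D_c]_L = (-2) − (2) + 2·(2) = 0
  T: [ζ]_T − [J]_T + 2·[D_c]_T = (2) − (0) + 2·(-1) = 0
All base exponents vanish — dimensionless.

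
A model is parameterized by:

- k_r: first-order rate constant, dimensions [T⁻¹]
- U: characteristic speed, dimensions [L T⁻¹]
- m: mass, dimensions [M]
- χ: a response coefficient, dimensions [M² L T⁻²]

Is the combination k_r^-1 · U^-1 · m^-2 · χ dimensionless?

Sum the exponent of each base dimension across the product:
  M: −[k_r]_M − [U]_M − 2·[m]_M + [χ]_M = −(0) − (0) − 2·(1) + (2) = 0
  L: −[k_r]_L − [U]_L − 2·[m]_L + [χ]_L = −(0) − (1) − 2·(0) + (1) = 0
  T: −[k_r]_T − [U]_T − 2·[m]_T + [χ]_T = −(-1) − (-1) − 2·(0) + (-2) = 0
All base exponents vanish — dimensionless.

yes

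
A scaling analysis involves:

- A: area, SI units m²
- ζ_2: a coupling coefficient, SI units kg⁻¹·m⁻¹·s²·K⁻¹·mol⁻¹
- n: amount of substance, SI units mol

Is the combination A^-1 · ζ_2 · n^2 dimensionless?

no

Sum the exponent of each base dimension across the product:
  M: −[A]_M + [ζ_2]_M + 2·[n]_M = −(0) + (-1) + 2·(0) = -1
  L: −[A]_L + [ζ_2]_L + 2·[n]_L = −(2) + (-1) + 2·(0) = -3
  T: −[A]_T + [ζ_2]_T + 2·[n]_T = −(0) + (2) + 2·(0) = 2
  Θ: −[A]_Θ + [ζ_2]_Θ + 2·[n]_Θ = −(0) + (-1) + 2·(0) = -1
  N: −[A]_N + [ζ_2]_N + 2·[n]_N = −(0) + (-1) + 2·(1) = 1
Net dimensions [M⁻¹ L⁻³ T² Θ⁻¹ N] ≠ [1] — not dimensionless.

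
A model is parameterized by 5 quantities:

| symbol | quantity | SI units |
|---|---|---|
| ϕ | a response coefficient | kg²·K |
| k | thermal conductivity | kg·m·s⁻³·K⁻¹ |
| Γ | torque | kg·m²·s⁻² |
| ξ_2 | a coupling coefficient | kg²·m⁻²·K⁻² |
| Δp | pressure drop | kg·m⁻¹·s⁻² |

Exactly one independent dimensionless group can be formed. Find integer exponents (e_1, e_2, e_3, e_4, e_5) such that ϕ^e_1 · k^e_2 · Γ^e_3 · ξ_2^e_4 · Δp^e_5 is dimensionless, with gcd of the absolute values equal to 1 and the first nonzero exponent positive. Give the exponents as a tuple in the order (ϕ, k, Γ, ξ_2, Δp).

(2, 4, -4, -1, -2)

M: e_1·(2) + e_2·(1) + e_3·(1) + e_4·(2) + e_5·(1) = 0
L: e_1·(0) + e_2·(1) + e_3·(2) + e_4·(-2) + e_5·(-1) = 0
T: e_1·(0) + e_2·(-3) + e_3·(-2) + e_4·(0) + e_5·(-2) = 0
Θ: e_1·(1) + e_2·(-1) + e_3·(0) + e_4·(-2) + e_5·(0) = 0
Solving this homogeneous linear system for the smallest-integer solution (first nonzero entry positive) gives (2, 4, -4, -1, -2).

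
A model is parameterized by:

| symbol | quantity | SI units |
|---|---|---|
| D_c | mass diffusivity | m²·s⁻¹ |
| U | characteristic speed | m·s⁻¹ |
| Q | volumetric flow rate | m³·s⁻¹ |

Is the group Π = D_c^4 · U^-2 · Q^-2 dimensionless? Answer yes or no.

yes

Sum the exponent of each base dimension across the product:
  L: 4·[D_c]_L − 2·[U]_L − 2·[Q]_L = 4·(2) − 2·(1) − 2·(3) = 0
  T: 4·[D_c]_T − 2·[U]_T − 2·[Q]_T = 4·(-1) − 2·(-1) − 2·(-1) = 0
All base exponents vanish — dimensionless.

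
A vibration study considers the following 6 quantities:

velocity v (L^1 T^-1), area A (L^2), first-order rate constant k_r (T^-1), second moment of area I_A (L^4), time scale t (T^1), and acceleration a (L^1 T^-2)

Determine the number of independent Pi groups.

4

There are 6 variables and 2 base dimensions (L, T).
The dimension matrix has rank 2.
Independent dimensionless groups: 6 − 2 = 4.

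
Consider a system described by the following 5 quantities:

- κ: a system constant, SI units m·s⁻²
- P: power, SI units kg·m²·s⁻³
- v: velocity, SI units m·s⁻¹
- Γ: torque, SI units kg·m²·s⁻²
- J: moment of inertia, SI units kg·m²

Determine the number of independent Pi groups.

There are 5 variables and 3 base dimensions (M, L, T).
The dimension matrix has rank 3.
Independent dimensionless groups: 5 − 3 = 2.

2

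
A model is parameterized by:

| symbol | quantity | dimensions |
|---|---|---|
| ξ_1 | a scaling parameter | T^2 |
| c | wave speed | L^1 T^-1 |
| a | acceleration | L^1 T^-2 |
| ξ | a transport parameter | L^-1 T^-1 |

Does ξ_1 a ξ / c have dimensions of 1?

Sum the exponent of each base dimension across the product:
  L: [ξ_1]_L − [c]_L + [a]_L + [ξ]_L = (0) − (1) + (1) + (-1) = -1
  T: [ξ_1]_T − [c]_T + [a]_T + [ξ]_T = (2) − (-1) + (-2) + (-1) = 0
Net dimensions [L⁻¹] ≠ [1] — not dimensionless.

no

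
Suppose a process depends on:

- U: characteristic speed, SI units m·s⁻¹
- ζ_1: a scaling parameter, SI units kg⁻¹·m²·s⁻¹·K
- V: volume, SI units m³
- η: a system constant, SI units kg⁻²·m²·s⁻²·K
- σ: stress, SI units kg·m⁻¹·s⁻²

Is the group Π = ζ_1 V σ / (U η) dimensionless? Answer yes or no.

no

Sum the exponent of each base dimension across the product:
  M: −[U]_M + [ζ_1]_M + [V]_M − [η]_M + [σ]_M = −(0) + (-1) + (0) − (-2) + (1) = 2
  L: −[U]_L + [ζ_1]_L + [V]_L − [η]_L + [σ]_L = −(1) + (2) + (3) − (2) + (-1) = 1
  T: −[U]_T + [ζ_1]_T + [V]_T − [η]_T + [σ]_T = −(-1) + (-1) + (0) − (-2) + (-2) = 0
  Θ: −[U]_Θ + [ζ_1]_Θ + [V]_Θ − [η]_Θ + [σ]_Θ = −(0) + (1) + (0) − (1) + (0) = 0
Net dimensions [M² L] ≠ [1] — not dimensionless.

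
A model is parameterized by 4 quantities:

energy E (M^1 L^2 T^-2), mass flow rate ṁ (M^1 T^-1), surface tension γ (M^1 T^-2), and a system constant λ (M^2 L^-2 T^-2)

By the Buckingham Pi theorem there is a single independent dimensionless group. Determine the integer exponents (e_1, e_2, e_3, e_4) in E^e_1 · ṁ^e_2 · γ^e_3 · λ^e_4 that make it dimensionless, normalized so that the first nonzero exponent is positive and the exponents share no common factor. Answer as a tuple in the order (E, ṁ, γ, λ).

(1, -2, -1, 1)

M: e_1·(1) + e_2·(1) + e_3·(1) + e_4·(2) = 0
L: e_1·(2) + e_2·(0) + e_3·(0) + e_4·(-2) = 0
T: e_1·(-2) + e_2·(-1) + e_3·(-2) + e_4·(-2) = 0
Solving this homogeneous linear system for the smallest-integer solution (first nonzero entry positive) gives (1, -2, -1, 1).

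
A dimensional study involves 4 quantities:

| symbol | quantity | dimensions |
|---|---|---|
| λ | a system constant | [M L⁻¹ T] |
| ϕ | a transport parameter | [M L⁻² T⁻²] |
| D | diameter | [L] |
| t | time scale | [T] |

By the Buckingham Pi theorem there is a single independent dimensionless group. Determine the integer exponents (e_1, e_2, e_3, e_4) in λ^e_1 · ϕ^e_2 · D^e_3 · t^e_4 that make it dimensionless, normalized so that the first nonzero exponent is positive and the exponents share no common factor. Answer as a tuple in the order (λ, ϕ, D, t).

(1, -1, -1, -3)

M: e_1·(1) + e_2·(1) + e_3·(0) + e_4·(0) = 0
L: e_1·(-1) + e_2·(-2) + e_3·(1) + e_4·(0) = 0
T: e_1·(1) + e_2·(-2) + e_3·(0) + e_4·(1) = 0
Solving this homogeneous linear system for the smallest-integer solution (first nonzero entry positive) gives (1, -1, -1, -3).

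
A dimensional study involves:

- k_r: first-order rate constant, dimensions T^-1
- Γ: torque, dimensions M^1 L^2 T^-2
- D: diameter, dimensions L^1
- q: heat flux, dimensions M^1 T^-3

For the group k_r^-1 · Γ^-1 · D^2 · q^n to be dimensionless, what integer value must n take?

Balance the M exponent: (1)·n from q, plus −(0) − (1) + 2·(0) = -1 from the rest, must sum to zero.
n − 1 = 0, so n = 1.

1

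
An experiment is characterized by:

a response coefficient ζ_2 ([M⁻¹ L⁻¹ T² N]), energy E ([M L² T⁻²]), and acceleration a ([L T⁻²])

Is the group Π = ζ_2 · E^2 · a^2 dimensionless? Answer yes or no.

Sum the exponent of each base dimension across the product:
  M: [ζ_2]_M + 2·[E]_M + 2·[a]_M = (-1) + 2·(1) + 2·(0) = 1
  L: [ζ_2]_L + 2·[E]_L + 2·[a]_L = (-1) + 2·(2) + 2·(1) = 5
  T: [ζ_2]_T + 2·[E]_T + 2·[a]_T = (2) + 2·(-2) + 2·(-2) = -6
  N: [ζ_2]_N + 2·[E]_N + 2·[a]_N = (1) + 2·(0) + 2·(0) = 1
Net dimensions [M L⁵ T⁻⁶ N] ≠ [1] — not dimensionless.

no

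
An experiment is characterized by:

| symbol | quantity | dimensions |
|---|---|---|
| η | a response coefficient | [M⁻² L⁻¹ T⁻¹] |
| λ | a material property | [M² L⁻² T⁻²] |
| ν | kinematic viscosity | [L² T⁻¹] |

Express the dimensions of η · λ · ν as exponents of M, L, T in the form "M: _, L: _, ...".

Collect each base-dimension exponent across the product:
  M: (-2) + (2) + (0) = 0
  L: (-1) + (-2) + (2) = -1
  T: (-1) + (-2) + (-1) = -4
So the dimensions are [L⁻¹ T⁻⁴].

M: 0, L: -1, T: -4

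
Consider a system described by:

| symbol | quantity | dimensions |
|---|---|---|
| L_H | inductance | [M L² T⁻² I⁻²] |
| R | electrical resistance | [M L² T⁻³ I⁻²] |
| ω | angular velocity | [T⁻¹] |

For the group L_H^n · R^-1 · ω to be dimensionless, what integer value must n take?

Balance the M exponent: (1)·n from L_H, plus −(1) + (0) = -1 from the rest, must sum to zero.
n − 1 = 0, so n = 1.

1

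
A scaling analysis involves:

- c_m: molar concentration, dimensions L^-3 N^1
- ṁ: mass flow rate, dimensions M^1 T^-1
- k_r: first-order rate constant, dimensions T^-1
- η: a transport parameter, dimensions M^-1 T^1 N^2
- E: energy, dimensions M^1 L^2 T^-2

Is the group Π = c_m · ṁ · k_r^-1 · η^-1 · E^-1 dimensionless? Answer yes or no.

Sum the exponent of each base dimension across the product:
  M: [c_m]_M + [ṁ]_M − [k_r]_M − [η]_M − [E]_M = (0) + (1) − (0) − (-1) − (1) = 1
  L: [c_m]_L + [ṁ]_L − [k_r]_L − [η]_L − [E]_L = (-3) + (0) − (0) − (0) − (2) = -5
  T: [c_m]_T + [ṁ]_T − [k_r]_T − [η]_T − [E]_T = (0) + (-1) − (-1) − (1) − (-2) = 1
  N: [c_m]_N + [ṁ]_N − [k_r]_N − [η]_N − [E]_N = (1) + (0) − (0) − (2) − (0) = -1
Net dimensions [M L⁻⁵ T N⁻¹] ≠ [1] — not dimensionless.

no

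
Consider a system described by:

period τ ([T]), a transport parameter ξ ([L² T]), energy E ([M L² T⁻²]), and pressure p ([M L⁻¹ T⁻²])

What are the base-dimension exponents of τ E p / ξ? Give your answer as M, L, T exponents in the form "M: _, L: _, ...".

Collect each base-dimension exponent across the product:
  M: (0) − (0) + (1) + (1) = 2
  L: (0) − (2) + (2) + (-1) = -1
  T: (1) − (1) + (-2) + (-2) = -4
So the dimensions are [M² L⁻¹ T⁻⁴].

M: 2, L: -1, T: -4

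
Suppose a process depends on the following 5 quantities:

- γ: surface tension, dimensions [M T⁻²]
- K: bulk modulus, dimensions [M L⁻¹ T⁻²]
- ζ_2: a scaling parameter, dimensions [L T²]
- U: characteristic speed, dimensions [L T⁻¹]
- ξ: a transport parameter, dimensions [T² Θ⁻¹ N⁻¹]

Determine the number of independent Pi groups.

1

There are 5 variables and 5 base dimensions (M, L, T, Θ, N).
The dimension matrix has rank 4 (less than 5: the dimension vectors are linearly dependent).
Independent dimensionless groups: 5 − 4 = 1.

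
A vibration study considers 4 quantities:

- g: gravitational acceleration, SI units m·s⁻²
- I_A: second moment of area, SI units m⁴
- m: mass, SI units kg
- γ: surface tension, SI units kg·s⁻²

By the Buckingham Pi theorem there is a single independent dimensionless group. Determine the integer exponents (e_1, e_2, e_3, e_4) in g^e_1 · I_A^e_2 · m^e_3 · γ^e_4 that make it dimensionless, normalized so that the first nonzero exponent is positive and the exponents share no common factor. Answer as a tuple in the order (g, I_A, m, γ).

M: e_1·(0) + e_2·(0) + e_3·(1) + e_4·(1) = 0
L: e_1·(1) + e_2·(4) + e_3·(0) + e_4·(0) = 0
T: e_1·(-2) + e_2·(0) + e_3·(0) + e_4·(-2) = 0
Solving this homogeneous linear system for the smallest-integer solution (first nonzero entry positive) gives (4, -1, 4, -4).

(4, -1, 4, -4)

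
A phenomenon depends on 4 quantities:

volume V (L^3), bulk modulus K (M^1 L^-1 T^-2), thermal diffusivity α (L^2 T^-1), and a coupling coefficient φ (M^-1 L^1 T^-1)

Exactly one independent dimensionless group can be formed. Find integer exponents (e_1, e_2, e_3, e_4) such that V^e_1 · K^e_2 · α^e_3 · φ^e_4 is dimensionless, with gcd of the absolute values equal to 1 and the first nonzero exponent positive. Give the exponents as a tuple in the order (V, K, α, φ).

(2, 1, -3, 1)

M: e_1·(0) + e_2·(1) + e_3·(0) + e_4·(-1) = 0
L: e_1·(3) + e_2·(-1) + e_3·(2) + e_4·(1) = 0
T: e_1·(0) + e_2·(-2) + e_3·(-1) + e_4·(-1) = 0
Solving this homogeneous linear system for the smallest-integer solution (first nonzero entry positive) gives (2, 1, -3, 1).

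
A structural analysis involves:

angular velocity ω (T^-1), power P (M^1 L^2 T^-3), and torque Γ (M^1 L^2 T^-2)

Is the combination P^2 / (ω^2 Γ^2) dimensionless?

yes

Sum the exponent of each base dimension across the product:
  M: −2·[ω]_M + 2·[P]_M − 2·[Γ]_M = −2·(0) + 2·(1) − 2·(1) = 0
  L: −2·[ω]_L + 2·[P]_L − 2·[Γ]_L = −2·(0) + 2·(2) − 2·(2) = 0
  T: −2·[ω]_T + 2·[P]_T − 2·[Γ]_T = −2·(-1) + 2·(-3) − 2·(-2) = 0
All base exponents vanish — dimensionless.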